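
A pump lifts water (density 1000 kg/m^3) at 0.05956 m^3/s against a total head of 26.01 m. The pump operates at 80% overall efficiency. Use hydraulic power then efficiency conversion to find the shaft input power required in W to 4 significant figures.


Approach: apply hydraulic power then efficiency conversion, P = rho*g*Q*H; P_in = P/eta.
Step 1 — hydraulic power (P = rho*g*Q*H):
  P = 1000 * 9.81 * 0.05956 * 26.01 = 15197.2 W
Step 2 — input power: P_in = P/eta = 15197.2 / 0.8 = 19000 W
Therefore the shaft input power required = 19000 W.


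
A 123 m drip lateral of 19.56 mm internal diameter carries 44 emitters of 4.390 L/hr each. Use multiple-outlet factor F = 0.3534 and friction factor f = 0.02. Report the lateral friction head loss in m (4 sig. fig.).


Approach: apply Darcy-Weisbach with the multiple-outlet F-factor, Q = n*q/(3600*1000) m^3/s; v = Q/A; hf = F*f*(L/D)*(v^2/(2g)).
Q = 44*4.390/(3600*1000) = 5.36556e-05 m^3/s
A = pi*(19.56e-3/2)^2 = 3.00488e-04 m^2, so v = Q/A = 0.178561 m/s
hf = 0.3534*0.02*(123/0.01956)*(0.178561^2/(2*9.81)) = 0.07223 m
Therefore the lateral friction head loss = 0.07223 m.


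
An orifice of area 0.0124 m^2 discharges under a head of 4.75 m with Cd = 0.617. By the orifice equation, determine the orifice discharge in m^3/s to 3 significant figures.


Approach: apply the orifice equation, Q = Cd*A*sqrt(2*g*h).
Q = 0.617 * 0.0124 * sqrt(2*9.81*4.75) = 0.0739 m^3/s
Therefore the orifice discharge = 0.0739 m^3/s.


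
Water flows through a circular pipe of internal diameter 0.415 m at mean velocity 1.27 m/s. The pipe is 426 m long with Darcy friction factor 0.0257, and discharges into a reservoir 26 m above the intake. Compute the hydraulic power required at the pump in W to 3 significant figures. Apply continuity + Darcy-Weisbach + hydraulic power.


Approach: apply continuity + Darcy-Weisbach + hydraulic power, Q = A*v; hf = f*(L/D)*(v^2/(2g)); H = static + hf; P = rho*g*Q*H.
Step 1 — flow rate (continuity, Q = A*v):
  A = pi*(0.415/2)^2 = 0.13527 m^2
  Q = 0.13527 * 1.27 = 0.17179 m^3/s
Step 2 — friction head loss (Darcy-Weisbach):
  hf = 0.0257 * (426/0.415) * (1.27^2 / (2*9.81))
  hf = 2.1687 m
Step 3 — total head: H = 26 + 2.1687 = 28.169 m
Step 4 — hydraulic power (P = rho*g*Q*H):
  P = 1000 * 9.81 * 0.17179 * 28.169 = 47500 W
Therefore the hydraulic power required at the pump = 47500 W.


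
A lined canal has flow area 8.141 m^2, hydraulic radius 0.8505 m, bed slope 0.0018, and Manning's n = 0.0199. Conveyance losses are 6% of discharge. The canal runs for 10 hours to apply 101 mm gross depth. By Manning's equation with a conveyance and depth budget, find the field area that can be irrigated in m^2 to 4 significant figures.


Approach: apply Manning's equation with a conveyance and depth budget, Q = (1/n)*A*R^(2/3)*S^(1/2); Q_field = Q*(1-loss); Area = Q_field*t/(d/1000).
Step 1 — canal discharge (Manning's equation):
  Q = (1/0.0199) * 8.141 * 0.8505^(2/3) * 0.0018^(1/2) = 15.5803 m^3/s
Step 2 — delivered flow: Q_field = 15.5803*(1 - 6/100) = 14.6455 m^3/s
Step 3 — volume delivered: V = 14.6455 * 10*3600 = 527239 m^3
Step 4 — area served: A = V / (depth/1000) = 527239 / 0.101 = 5220000 m^2
Therefore the field area that can be irrigated = 5220000 m^2.


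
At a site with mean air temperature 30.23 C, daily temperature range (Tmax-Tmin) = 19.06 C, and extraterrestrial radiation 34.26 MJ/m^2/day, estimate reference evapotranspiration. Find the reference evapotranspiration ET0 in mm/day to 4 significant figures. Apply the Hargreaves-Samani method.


Approach: apply the Hargreaves-Samani method, ET0 = 0.0023*(Tmean+17.8)*sqrt(Tmax-Tmin)*0.408*Ra.
ET0 = 0.0023*(30.23+17.8)*sqrt(19.06)*0.408*34.26 = 6.741 mm/day
Therefore the reference evapotranspiration ET0 = 6.741 mm/day.


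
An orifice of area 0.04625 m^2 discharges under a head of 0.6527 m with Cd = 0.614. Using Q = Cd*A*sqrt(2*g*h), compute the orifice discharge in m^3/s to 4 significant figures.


Q = 0.614 * 0.04625 * sqrt(2*9.81*0.6527) = 0.1016 m^3/s
Therefore the orifice discharge = 0.1016 m^3/s.


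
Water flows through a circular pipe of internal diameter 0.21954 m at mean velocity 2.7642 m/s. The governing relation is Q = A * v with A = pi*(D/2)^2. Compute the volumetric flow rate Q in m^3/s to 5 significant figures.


A = pi*(0.21954/2)^2 = 0.03785447 m^2
Q = 0.03785447 * 2.7642 = 0.10464 m^3/s
Therefore the volumetric flow rate Q = 0.10464 m^3/s.


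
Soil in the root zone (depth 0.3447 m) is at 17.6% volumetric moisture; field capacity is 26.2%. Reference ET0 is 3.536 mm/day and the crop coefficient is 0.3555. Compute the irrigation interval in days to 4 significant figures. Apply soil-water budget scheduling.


Approach: apply soil-water budget scheduling, SMD = (FC-theta)/100*depth*1000; ETc = ET0*Kc; interval = SMD/ETc.
Step 1 — soil moisture deficit:
  SMD = (26.2 - 17.6)/100 * 0.3447 * 1000 = 29.6442 mm
Step 2 — daily crop ET (ETc = ET0*Kc):
  ETc = 3.536 * 0.3555 = 1.25705 mm/day
Step 3 — irrigation interval (SMD/ETc):
  interval = 29.6442 / 1.25705 = 23.58 days
Therefore the irrigation interval = 23.58 days.


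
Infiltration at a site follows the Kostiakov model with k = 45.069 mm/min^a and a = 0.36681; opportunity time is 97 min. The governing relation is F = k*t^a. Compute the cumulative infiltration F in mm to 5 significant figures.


F = 45.069 * 97^0.36681 = 241.35 mm
Therefore the cumulative infiltration F = 241.35 mm.


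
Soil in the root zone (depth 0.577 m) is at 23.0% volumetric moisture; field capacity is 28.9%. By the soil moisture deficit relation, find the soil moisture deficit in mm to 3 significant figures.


Approach: apply the soil moisture deficit relation, SMD = (FC - theta)/100 * depth * 1000.
SMD = (28.9 - 23.0)/100 * 0.577 * 1000 = 34.0 mm
Therefore the soil moisture deficit = 34.0 mm.


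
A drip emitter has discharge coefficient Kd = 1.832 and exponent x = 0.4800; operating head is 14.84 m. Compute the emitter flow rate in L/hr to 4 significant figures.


Approach: apply the emitter characteristic equation, q = Kd * h^x.
q = 1.832 * 14.84^0.4800 = 6.687 L/hr
Therefore the emitter flow rate = 6.687 L/hr.


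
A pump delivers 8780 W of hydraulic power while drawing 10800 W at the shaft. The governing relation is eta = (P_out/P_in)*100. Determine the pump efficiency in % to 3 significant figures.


eta = (8780 / 10800) * 100 = 81.3 %
Therefore the pump efficiency = 81.3 %.


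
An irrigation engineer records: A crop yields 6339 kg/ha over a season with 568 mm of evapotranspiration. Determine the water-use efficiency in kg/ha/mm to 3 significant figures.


Approach: apply the water-use efficiency ratio, WUE = yield/ET.
WUE = 6339 / 568 = 11.2 kg/ha/mm
Therefore the water-use efficiency = 11.2 kg/ha/mm.


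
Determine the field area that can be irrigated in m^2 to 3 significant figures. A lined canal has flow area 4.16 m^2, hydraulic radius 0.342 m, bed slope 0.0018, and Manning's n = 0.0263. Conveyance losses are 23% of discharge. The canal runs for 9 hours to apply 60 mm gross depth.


Approach: apply Manning's equation with a conveyance and depth budget, Q = (1/n)*A*R^(2/3)*S^(1/2); Q_field = Q*(1-loss); Area = Q_field*t/(d/1000).
Step 1 — canal discharge (Manning's equation):
  Q = (1/0.0263) * 4.16 * 0.342^(2/3) * 0.0018^(1/2) = 3.2819 m^3/s
Step 2 — delivered flow: Q_field = 3.2819*(1 - 23/100) = 2.5271 m^3/s
Step 3 — volume delivered: V = 2.5271 * 9*3600 = 81877 m^3
Step 4 — area served: A = V / (depth/1000) = 81877 / 0.06 = 1360000 m^2
Therefore the field area that can be irrigated = 1360000 m^2.


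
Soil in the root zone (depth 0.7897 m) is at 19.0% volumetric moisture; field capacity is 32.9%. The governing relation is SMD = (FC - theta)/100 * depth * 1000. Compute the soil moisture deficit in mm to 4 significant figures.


SMD = (32.9 - 19.0)/100 * 0.7897 * 1000 = 109.8 mm
Therefore the soil moisture deficit = 109.8 mm.


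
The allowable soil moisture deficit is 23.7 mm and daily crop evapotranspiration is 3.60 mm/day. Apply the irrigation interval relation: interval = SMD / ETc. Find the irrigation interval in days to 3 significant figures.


interval = 23.7 / 3.60 = 6.58 days
Therefore the irrigation interval = 6.58 days.


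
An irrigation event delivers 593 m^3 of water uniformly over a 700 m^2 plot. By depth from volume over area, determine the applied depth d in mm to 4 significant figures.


Approach: apply depth from volume over area, d = (V/A)*1000.
d = (593 / 700) * 1000 = 847.1 mm
Therefore the applied depth d = 847.1 mm.


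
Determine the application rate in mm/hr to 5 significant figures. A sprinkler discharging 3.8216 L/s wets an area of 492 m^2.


Approach: apply the application rate relation, rate = (Q/A)*3600.
rate = (3.8216 / 492) * 3600 = 27.963 mm/hr
Therefore the application rate = 27.963 mm/hr.


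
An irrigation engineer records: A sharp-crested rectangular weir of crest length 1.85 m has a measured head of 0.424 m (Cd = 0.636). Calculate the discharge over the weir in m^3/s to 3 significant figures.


Approach: apply the rectangular weir equation, Q = (2/3)*Cd*L*sqrt(2g)*H^1.5.
Q = (2/3)*0.636*1.85*sqrt(2*9.81)*0.424^1.5 = 0.959 m^3/s
Therefore the discharge over the weir = 0.959 m^3/s.


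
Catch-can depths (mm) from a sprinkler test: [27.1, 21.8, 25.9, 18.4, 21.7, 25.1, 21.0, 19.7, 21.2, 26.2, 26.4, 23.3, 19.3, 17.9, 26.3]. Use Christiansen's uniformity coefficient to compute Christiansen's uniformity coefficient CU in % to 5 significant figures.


Approach: apply Christiansen's uniformity coefficient, CU = (1 - mean_abs_deviation/mean)*100.
mean = 22.75333 mm
mean |d_i - mean| = 2.803556 mm
CU = (1 - 2.803556/22.75333)*100 = 87.678 %
Therefore Christiansen's uniformity coefficient CU = 87.678 %.


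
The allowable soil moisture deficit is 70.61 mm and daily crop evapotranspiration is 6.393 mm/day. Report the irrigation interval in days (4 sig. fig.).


Approach: apply the irrigation interval relation, interval = SMD / ETc.
interval = 70.61 / 6.393 = 11.04 days
Therefore the irrigation interval = 11.04 days.


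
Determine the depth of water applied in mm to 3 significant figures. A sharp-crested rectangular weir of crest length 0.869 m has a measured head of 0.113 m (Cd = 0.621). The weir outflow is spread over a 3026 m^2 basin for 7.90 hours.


Approach: apply the rectangular weir equation with a volume-to-depth conversion, Q = (2/3)*Cd*L*sqrt(2g)*H^1.5; d = Q*t/A * 1000.
Step 1 — weir discharge:
  Q = (2/3)*0.621*0.869*sqrt(2*9.81)*0.113^1.5 = 0.060532 m^3/s
Step 2 — volume: V = 0.060532 * 7.90*3600 = 1721.5 m^3
Step 3 — depth: d = V/A * 1000 = 1721.5/3026 * 1000 = 569 mm
Therefore the depth of water applied = 569 mm.


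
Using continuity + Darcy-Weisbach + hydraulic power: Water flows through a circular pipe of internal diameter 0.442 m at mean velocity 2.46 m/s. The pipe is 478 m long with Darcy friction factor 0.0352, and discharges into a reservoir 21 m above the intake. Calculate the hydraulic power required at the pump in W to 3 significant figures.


Approach: apply continuity + Darcy-Weisbach + hydraulic power, Q = A*v; hf = f*(L/D)*(v^2/(2g)); H = static + hf; P = rho*g*Q*H.
Step 1 — flow rate (continuity, Q = A*v):
  A = pi*(0.442/2)^2 = 0.15344 m^2
  Q = 0.15344 * 2.46 = 0.37746 m^3/s
Step 2 — friction head loss (Darcy-Weisbach):
  hf = 0.0352 * (478/0.442) * (2.46^2 / (2*9.81))
  hf = 11.741 m
Step 3 — total head: H = 21 + 11.741 = 32.741 m
Step 4 — hydraulic power (P = rho*g*Q*H):
  P = 1000 * 9.81 * 0.37746 * 32.741 = 121000 W
Therefore the hydraulic power required at the pump = 121000 W.


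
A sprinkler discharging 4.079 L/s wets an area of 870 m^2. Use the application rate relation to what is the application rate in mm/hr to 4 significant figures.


Approach: apply the application rate relation, rate = (Q/A)*3600.
rate = (4.079 / 870) * 3600 = 16.88 mm/hr
Therefore the application rate = 16.88 mm/hr.


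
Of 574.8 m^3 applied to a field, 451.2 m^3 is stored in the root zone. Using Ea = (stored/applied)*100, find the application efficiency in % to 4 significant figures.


Ea = (451.2/574.8)*100 = 78.50 %
Therefore the application efficiency = 78.50 %.


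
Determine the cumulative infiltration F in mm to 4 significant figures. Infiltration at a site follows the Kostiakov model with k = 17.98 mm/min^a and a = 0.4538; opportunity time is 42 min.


Approach: apply the Kostiakov infiltration equation, F = k*t^a.
F = 17.98 * 42^0.4538 = 98.04 mm
Therefore the cumulative infiltration F = 98.04 mm.


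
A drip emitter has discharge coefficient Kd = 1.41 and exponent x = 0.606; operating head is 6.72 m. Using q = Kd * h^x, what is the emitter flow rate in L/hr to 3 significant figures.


q = 1.41 * 6.72^0.606 = 4.47 L/hr
Therefore the emitter flow rate = 4.47 L/hr.


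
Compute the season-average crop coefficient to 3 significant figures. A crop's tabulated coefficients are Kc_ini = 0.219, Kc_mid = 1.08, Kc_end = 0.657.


Approach: apply a simple seasonal average, Kc_avg = (Kc_ini + Kc_mid + Kc_end)/3.
Kc_avg = (0.219 + 1.08 + 0.657)/3 = 0.652
Therefore the season-average crop coefficient = 0.652.


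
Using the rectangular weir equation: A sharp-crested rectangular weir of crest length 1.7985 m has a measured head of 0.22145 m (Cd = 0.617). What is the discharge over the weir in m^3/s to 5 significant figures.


Approach: apply the rectangular weir equation, Q = (2/3)*Cd*L*sqrt(2g)*H^1.5.
Q = (2/3)*0.617*1.7985*sqrt(2*9.81)*0.22145^1.5 = 0.34148 m^3/s
Therefore the discharge over the weir = 0.34148 m^3/s.


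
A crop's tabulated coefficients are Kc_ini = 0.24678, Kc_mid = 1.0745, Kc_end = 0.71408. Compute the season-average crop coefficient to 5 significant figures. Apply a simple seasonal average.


Approach: apply a simple seasonal average, Kc_avg = (Kc_ini + Kc_mid + Kc_end)/3.
Kc_avg = (0.24678 + 1.0745 + 0.71408)/3 = 0.67845
Therefore the season-average crop coefficient = 0.67845.


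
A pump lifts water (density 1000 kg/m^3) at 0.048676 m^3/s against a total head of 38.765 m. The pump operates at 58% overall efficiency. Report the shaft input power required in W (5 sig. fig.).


Approach: apply hydraulic power then efficiency conversion, P = rho*g*Q*H; P_in = P/eta.
Step 1 — hydraulic power (P = rho*g*Q*H):
  P = 1000 * 9.81 * 0.048676 * 38.765 = 18510.74 W
Step 2 — input power: P_in = P/eta = 18510.74 / 0.58 = 31915 W
Therefore the shaft input power required = 31915 W.


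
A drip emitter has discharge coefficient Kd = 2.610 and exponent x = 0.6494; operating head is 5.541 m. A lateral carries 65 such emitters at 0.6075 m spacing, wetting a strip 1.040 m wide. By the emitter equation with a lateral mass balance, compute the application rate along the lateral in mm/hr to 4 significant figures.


Approach: apply the emitter equation with a lateral mass balance, q = Kd*h^x; Q = n*q; rate = Q/(n*spacing*width).
Step 1 — single emitter flow (q = Kd*h^x):
  q = 2.610 * 5.541^0.6494 = 7.93463 L/hr
Step 2 — total lateral flow: Q = 65 * 7.93463 = 515.751 L/hr
Step 3 — wetted area: A = 65 * 0.6075 * 1.040 = 41.0670 m^2
Step 4 — application rate: Q/A = 515.751/41.0670 = 12.56 mm/hr
Therefore the application rate along the lateral = 12.56 mm/hr.


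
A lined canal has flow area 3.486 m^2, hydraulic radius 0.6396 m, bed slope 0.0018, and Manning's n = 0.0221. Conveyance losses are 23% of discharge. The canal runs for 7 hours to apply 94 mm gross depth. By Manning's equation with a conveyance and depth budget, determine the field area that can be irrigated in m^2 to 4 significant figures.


Approach: apply Manning's equation with a conveyance and depth budget, Q = (1/n)*A*R^(2/3)*S^(1/2); Q_field = Q*(1-loss); Area = Q_field*t/(d/1000).
Step 1 — canal discharge (Manning's equation):
  Q = (1/0.0221) * 3.486 * 0.6396^(2/3) * 0.0018^(1/2) = 4.96795 m^3/s
Step 2 — delivered flow: Q_field = 4.96795*(1 - 23/100) = 3.82532 m^3/s
Step 3 — volume delivered: V = 3.82532 * 7*3600 = 96398.1 m^3
Step 4 — area served: A = V / (depth/1000) = 96398.1 / 0.094 = 1026000 m^2
Therefore the field area that can be irrigated = 1026000 m^2.


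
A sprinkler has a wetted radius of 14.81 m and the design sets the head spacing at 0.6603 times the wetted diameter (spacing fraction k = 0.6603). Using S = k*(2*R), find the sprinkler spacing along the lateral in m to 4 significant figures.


S = 0.6603 * (2 * 14.81) = 19.56 m
Therefore the sprinkler spacing along the lateral = 19.56 m.


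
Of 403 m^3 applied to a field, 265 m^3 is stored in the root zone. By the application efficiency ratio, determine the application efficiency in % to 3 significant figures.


Approach: apply the application efficiency ratio, Ea = (stored/applied)*100.
Ea = (265/403)*100 = 65.8 %
Therefore the application efficiency = 65.8 %.


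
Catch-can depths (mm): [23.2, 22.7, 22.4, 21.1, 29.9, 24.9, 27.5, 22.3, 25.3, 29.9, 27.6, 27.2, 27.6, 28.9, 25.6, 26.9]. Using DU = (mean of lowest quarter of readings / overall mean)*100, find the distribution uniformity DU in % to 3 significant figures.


sorted lowest 4 of 16: [21.1, 22.3, 22.4, 22.7] -> mean = 22.125 mm
overall mean = 25.812 mm
DU = (22.125/25.812)*100 = 85.7 %
Therefore the distribution uniformity DU = 85.7 %.


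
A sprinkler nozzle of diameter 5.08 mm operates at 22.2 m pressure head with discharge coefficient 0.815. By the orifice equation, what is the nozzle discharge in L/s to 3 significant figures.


Approach: apply the orifice equation, Q = Cd*A*sqrt(2*g*h), A = pi*(d/2)^2.
A = pi*(5.08e-3/2)^2 = 2.0268e-05 m^2
Q = 0.815 * 2.0268e-05 * sqrt(2*9.81*22.2) * 1000 = 0.345 L/s
Therefore the nozzle discharge = 0.345 L/s.


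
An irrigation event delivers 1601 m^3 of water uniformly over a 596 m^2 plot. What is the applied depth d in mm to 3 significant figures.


Approach: apply depth from volume over area, d = (V/A)*1000.
d = (1601 / 596) * 1000 = 2690 mm
Therefore the applied depth d = 2690 mm.


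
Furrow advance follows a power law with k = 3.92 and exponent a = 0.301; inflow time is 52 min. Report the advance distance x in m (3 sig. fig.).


Approach: apply the power-law advance function, x = k*t^a.
x = 3.92 * 52^0.301 = 12.9 m
Therefore the advance distance x = 12.9 m.


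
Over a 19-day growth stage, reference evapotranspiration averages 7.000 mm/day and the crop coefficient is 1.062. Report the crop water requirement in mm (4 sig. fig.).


Approach: apply the crop water requirement relation, CWR = ET0 * Kc * days.
CWR = 7.000 * 1.062 * 19 = 141.2 mm
Therefore the crop water requirement = 141.2 mm.


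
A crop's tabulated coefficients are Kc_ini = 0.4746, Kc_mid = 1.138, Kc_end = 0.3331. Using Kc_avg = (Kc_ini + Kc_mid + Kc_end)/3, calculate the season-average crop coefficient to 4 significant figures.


Kc_avg = (0.4746 + 1.138 + 0.3331)/3 = 0.6486
Therefore the season-average crop coefficient = 0.6486.


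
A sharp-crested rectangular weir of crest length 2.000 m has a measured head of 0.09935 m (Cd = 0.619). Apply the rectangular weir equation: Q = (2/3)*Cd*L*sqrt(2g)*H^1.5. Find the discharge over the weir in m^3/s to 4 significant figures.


Q = (2/3)*0.619*2.000*sqrt(2*9.81)*0.09935^1.5 = 0.1145 m^3/s
Therefore the discharge over the weir = 0.1145 m^3/s.


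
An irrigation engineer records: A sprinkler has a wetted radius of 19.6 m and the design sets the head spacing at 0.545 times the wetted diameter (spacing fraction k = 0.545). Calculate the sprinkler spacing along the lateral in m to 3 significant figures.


Approach: apply the sprinkler spacing rule (spacing as a fraction of wetted diameter), S = k*(2*R).
S = 0.545 * (2 * 19.6) = 21.4 m
Therefore the sprinkler spacing along the lateral = 21.4 m.


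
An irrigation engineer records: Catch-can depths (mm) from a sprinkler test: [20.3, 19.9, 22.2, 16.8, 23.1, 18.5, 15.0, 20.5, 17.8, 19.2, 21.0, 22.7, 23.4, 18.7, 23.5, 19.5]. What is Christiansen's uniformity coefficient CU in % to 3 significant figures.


Approach: apply Christiansen's uniformity coefficient, CU = (1 - mean_abs_deviation/mean)*100.
mean = 20.131 mm
mean |d_i - mean| = 1.9563 mm
CU = (1 - 1.9563/20.131)*100 = 90.3 %
Therefore Christiansen's uniformity coefficient CU = 90.3 %.


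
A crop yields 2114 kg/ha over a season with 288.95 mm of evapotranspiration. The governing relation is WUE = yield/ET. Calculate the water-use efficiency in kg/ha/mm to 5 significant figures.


WUE = 2114 / 288.95 = 7.3161 kg/ha/mm
Therefore the water-use efficiency = 7.3161 kg/ha/mm.


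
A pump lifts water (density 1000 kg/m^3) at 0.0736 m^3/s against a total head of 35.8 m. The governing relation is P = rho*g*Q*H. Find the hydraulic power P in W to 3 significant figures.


P = 1000 * 9.81 * 0.0736 * 35.8 = 25800 W
Therefore the hydraulic power P = 25800 W.


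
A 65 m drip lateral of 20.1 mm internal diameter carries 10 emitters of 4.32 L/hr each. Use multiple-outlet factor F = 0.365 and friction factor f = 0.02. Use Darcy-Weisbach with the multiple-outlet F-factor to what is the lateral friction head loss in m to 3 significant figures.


Approach: apply Darcy-Weisbach with the multiple-outlet F-factor, Q = n*q/(3600*1000) m^3/s; v = Q/A; hf = F*f*(L/D)*(v^2/(2g)).
Q = 10*4.32/(3600*1000) = 1.2000e-05 m^3/s
A = pi*(20.1e-3/2)^2 = 3.1731e-04 m^2, so v = Q/A = 0.037818 m/s
hf = 0.365*0.02*(65/0.0201)*(0.037818^2/(2*9.81)) = 0.00172 m
Therefore the lateral friction head loss = 0.00172 m.


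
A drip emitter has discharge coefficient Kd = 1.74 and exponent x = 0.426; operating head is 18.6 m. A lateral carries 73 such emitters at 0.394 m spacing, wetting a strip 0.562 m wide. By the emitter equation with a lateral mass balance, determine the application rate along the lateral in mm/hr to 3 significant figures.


Approach: apply the emitter equation with a lateral mass balance, q = Kd*h^x; Q = n*q; rate = Q/(n*spacing*width).
Step 1 — single emitter flow (q = Kd*h^x):
  q = 1.74 * 18.6^0.426 = 6.0445 L/hr
Step 2 — total lateral flow: Q = 73 * 6.0445 = 441.25 L/hr
Step 3 — wetted area: A = 73 * 0.394 * 0.562 = 16.164 m^2
Step 4 — application rate: Q/A = 441.25/16.164 = 27.3 mm/hr
Therefore the application rate along the lateral = 27.3 mm/hr.


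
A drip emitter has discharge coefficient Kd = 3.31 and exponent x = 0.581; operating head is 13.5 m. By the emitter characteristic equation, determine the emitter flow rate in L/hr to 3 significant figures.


Approach: apply the emitter characteristic equation, q = Kd * h^x.
q = 3.31 * 13.5^0.581 = 15.0 L/hr
Therefore the emitter flow rate = 15.0 L/hr.


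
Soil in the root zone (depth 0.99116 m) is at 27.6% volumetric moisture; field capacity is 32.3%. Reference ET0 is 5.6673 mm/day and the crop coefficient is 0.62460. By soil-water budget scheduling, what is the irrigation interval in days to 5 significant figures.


Approach: apply soil-water budget scheduling, SMD = (FC-theta)/100*depth*1000; ETc = ET0*Kc; interval = SMD/ETc.
Step 1 — soil moisture deficit:
  SMD = (32.3 - 27.6)/100 * 0.99116 * 1000 = 46.58452 mm
Step 2 — daily crop ET (ETc = ET0*Kc):
  ETc = 5.6673 * 0.62460 = 3.539796 mm/day
Step 3 — irrigation interval (SMD/ETc):
  interval = 46.58452 / 3.539796 = 13.160 days
Therefore the irrigation interval = 13.160 days.


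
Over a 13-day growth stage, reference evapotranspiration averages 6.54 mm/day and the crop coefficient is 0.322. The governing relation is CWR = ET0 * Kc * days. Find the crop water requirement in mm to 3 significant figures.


CWR = 6.54 * 0.322 * 13 = 27.4 mm
Therefore the crop water requirement = 27.4 mm.


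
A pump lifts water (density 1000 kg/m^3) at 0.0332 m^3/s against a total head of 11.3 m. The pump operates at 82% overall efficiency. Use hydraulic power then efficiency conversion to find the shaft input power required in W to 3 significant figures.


Approach: apply hydraulic power then efficiency conversion, P = rho*g*Q*H; P_in = P/eta.
Step 1 — hydraulic power (P = rho*g*Q*H):
  P = 1000 * 9.81 * 0.0332 * 11.3 = 3680.3 W
Step 2 — input power: P_in = P/eta = 3680.3 / 0.82 = 4490 W
Therefore the shaft input power required = 4490 W.


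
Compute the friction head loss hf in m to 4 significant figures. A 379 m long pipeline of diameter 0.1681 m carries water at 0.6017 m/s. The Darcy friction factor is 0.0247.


Approach: apply the Darcy-Weisbach equation, hf = f*(L/D)*(v^2/(2g)).
hf = 0.0247 * (379/0.1681) * (0.6017^2 / (2*9.81))
hf = 1.028 m
Therefore the friction head loss hf = 1.028 m.


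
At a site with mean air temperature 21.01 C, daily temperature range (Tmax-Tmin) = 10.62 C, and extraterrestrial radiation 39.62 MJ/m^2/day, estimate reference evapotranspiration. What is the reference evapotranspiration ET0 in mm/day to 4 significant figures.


Approach: apply the Hargreaves-Samani method, ET0 = 0.0023*(Tmean+17.8)*sqrt(Tmax-Tmin)*0.408*Ra.
ET0 = 0.0023*(21.01+17.8)*sqrt(10.62)*0.408*39.62 = 4.702 mm/day
Therefore the reference evapotranspiration ET0 = 4.702 mm/day.


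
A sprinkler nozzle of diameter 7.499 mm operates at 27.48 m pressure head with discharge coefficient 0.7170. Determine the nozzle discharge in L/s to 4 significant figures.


Approach: apply the orifice equation, Q = Cd*A*sqrt(2*g*h), A = pi*(d/2)^2.
A = pi*(7.499e-3/2)^2 = 4.41669e-05 m^2
Q = 0.7170 * 4.41669e-05 * sqrt(2*9.81*27.48) * 1000 = 0.7353 L/s
Therefore the nozzle discharge = 0.7353 L/s.


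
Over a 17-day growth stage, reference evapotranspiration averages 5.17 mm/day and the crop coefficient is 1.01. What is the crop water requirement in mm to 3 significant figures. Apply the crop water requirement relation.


Approach: apply the crop water requirement relation, CWR = ET0 * Kc * days.
CWR = 5.17 * 1.01 * 17 = 88.8 mm
Therefore the crop water requirement = 88.8 mm.


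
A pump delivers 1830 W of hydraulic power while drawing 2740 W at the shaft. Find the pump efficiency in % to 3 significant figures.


Approach: apply the efficiency ratio, eta = (P_out/P_in)*100.
eta = (1830 / 2740) * 100 = 66.8 %
Therefore the pump efficiency = 66.8 %.


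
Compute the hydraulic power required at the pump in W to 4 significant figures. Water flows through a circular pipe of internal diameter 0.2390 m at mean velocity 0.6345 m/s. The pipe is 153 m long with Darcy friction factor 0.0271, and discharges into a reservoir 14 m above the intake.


Approach: apply continuity + Darcy-Weisbach + hydraulic power, Q = A*v; hf = f*(L/D)*(v^2/(2g)); H = static + hf; P = rho*g*Q*H.
Step 1 — flow rate (continuity, Q = A*v):
  A = pi*(0.2390/2)^2 = 0.0448627 m^2
  Q = 0.0448627 * 0.6345 = 0.0284654 m^3/s
Step 2 — friction head loss (Darcy-Weisbach):
  hf = 0.0271 * (153/0.2390) * (0.6345^2 / (2*9.81))
  hf = 0.355981 m
Step 3 — total head: H = 14 + 0.355981 = 14.3560 m
Step 4 — hydraulic power (P = rho*g*Q*H):
  P = 1000 * 9.81 * 0.0284654 * 14.3560 = 4009 W
Therefore the hydraulic power required at the pump = 4009 W.


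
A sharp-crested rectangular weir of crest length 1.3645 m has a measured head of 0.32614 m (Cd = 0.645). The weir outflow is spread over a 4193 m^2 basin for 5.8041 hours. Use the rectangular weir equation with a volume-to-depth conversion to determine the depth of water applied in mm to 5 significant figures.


Approach: apply the rectangular weir equation with a volume-to-depth conversion, Q = (2/3)*Cd*L*sqrt(2g)*H^1.5; d = Q*t/A * 1000.
Step 1 — weir discharge:
  Q = (2/3)*0.645*1.3645*sqrt(2*9.81)*0.32614^1.5 = 0.4840582 m^3/s
Step 2 — volume: V = 0.4840582 * 5.8041*3600 = 10114.28 m^3
Step 3 — depth: d = V/A * 1000 = 10114.28/4193 * 1000 = 2412.2 mm
Therefore the depth of water applied = 2412.2 mm.


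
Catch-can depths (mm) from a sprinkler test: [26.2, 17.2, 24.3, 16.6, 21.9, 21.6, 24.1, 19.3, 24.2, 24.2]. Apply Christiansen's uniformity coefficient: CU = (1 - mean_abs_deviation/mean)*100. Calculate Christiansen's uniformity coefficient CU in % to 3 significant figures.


mean = 21.960 mm
mean |d_i - mean| = 2.6400 mm
CU = (1 - 2.6400/21.960)*100 = 88.0 %
Therefore Christiansen's uniformity coefficient CU = 88.0 %.


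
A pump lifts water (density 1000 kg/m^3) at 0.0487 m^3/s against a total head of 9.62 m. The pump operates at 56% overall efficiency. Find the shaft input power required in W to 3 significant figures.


Approach: apply hydraulic power then efficiency conversion, P = rho*g*Q*H; P_in = P/eta.
Step 1 — hydraulic power (P = rho*g*Q*H):
  P = 1000 * 9.81 * 0.0487 * 9.62 = 4595.9 W
Step 2 — input power: P_in = P/eta = 4595.9 / 0.56 = 8210 W
Therefore the shaft input power required = 8210 W.


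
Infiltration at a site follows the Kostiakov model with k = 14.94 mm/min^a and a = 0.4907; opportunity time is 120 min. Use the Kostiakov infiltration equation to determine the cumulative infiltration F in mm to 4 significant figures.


Approach: apply the Kostiakov infiltration equation, F = k*t^a.
F = 14.94 * 120^0.4907 = 156.5 mm
Therefore the cumulative infiltration F = 156.5 mm.


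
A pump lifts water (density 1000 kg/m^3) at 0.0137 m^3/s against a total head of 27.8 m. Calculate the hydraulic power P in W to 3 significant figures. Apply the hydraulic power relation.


Approach: apply the hydraulic power relation, P = rho*g*Q*H.
P = 1000 * 9.81 * 0.0137 * 27.8 = 3740 W
Therefore the hydraulic power P = 3740 W.


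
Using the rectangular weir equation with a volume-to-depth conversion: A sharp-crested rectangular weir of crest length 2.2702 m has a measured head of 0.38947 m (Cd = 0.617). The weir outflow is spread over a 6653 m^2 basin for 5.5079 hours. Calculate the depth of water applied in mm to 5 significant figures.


Approach: apply the rectangular weir equation with a volume-to-depth conversion, Q = (2/3)*Cd*L*sqrt(2g)*H^1.5; d = Q*t/A * 1000.
Step 1 — weir discharge:
  Q = (2/3)*0.617*2.2702*sqrt(2*9.81)*0.38947^1.5 = 1.005353 m^3/s
Step 2 — volume: V = 1.005353 * 5.5079*3600 = 19934.58 m^3
Step 3 — depth: d = V/A * 1000 = 19934.58/6653 * 1000 = 2996.3 mm
Therefore the depth of water applied = 2996.3 mm.


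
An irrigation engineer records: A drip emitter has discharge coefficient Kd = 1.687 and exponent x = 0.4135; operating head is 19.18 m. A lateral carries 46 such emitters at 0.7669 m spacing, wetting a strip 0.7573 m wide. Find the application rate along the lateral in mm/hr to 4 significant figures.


Approach: apply the emitter equation with a lateral mass balance, q = Kd*h^x; Q = n*q; rate = Q/(n*spacing*width).
Step 1 — single emitter flow (q = Kd*h^x):
  q = 1.687 * 19.18^0.4135 = 5.72233 L/hr
Step 2 — total lateral flow: Q = 46 * 5.72233 = 263.227 L/hr
Step 3 — wetted area: A = 46 * 0.7669 * 0.7573 = 26.7156 m^2
Step 4 — application rate: Q/A = 263.227/26.7156 = 9.853 mm/hr
Therefore the application rate along the lateral = 9.853 mm/hr.


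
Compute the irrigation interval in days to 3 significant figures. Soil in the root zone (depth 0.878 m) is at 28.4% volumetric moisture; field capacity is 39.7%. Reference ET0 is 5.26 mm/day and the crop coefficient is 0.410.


Approach: apply soil-water budget scheduling, SMD = (FC-theta)/100*depth*1000; ETc = ET0*Kc; interval = SMD/ETc.
Step 1 — soil moisture deficit:
  SMD = (39.7 - 28.4)/100 * 0.878 * 1000 = 99.214 mm
Step 2 — daily crop ET (ETc = ET0*Kc):
  ETc = 5.26 * 0.410 = 2.1566 mm/day
Step 3 — irrigation interval (SMD/ETc):
  interval = 99.214 / 2.1566 = 46.0 days
Therefore the irrigation interval = 46.0 days.


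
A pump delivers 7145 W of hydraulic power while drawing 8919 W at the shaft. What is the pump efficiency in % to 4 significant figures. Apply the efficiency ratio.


Approach: apply the efficiency ratio, eta = (P_out/P_in)*100.
eta = (7145 / 8919) * 100 = 80.11 %
Therefore the pump efficiency = 80.11 %.


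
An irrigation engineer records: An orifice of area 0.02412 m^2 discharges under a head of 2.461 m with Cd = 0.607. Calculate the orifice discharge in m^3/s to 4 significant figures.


Approach: apply the orifice equation, Q = Cd*A*sqrt(2*g*h).
Q = 0.607 * 0.02412 * sqrt(2*9.81*2.461) = 0.1017 m^3/s
Therefore the orifice discharge = 0.1017 m^3/s.


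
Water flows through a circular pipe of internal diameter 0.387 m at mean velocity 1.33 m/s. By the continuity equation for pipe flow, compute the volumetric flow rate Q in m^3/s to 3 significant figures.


Approach: apply the continuity equation for pipe flow, Q = A * v with A = pi*(D/2)^2.
A = pi*(0.387/2)^2 = 0.11763 m^2
Q = 0.11763 * 1.33 = 0.156 m^3/s
Therefore the volumetric flow rate Q = 0.156 m^3/s.


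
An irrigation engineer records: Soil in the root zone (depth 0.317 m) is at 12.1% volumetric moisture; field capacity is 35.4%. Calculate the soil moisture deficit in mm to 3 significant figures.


Approach: apply the soil moisture deficit relation, SMD = (FC - theta)/100 * depth * 1000.
SMD = (35.4 - 12.1)/100 * 0.317 * 1000 = 73.9 mm
Therefore the soil moisture deficit = 73.9 mm.


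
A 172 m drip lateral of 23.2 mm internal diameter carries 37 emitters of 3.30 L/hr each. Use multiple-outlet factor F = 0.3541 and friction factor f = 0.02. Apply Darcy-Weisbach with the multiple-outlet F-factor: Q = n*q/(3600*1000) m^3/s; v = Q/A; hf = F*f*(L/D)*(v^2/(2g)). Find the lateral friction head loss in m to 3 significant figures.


Q = 37*3.30/(3600*1000) = 3.3917e-05 m^3/s
A = pi*(23.2e-3/2)^2 = 4.2273e-04 m^2, so v = Q/A = 0.080232 m/s
hf = 0.3541*0.02*(172/0.0232)*(0.080232^2/(2*9.81)) = 0.0172 m
Therefore the lateral friction head loss = 0.0172 m.


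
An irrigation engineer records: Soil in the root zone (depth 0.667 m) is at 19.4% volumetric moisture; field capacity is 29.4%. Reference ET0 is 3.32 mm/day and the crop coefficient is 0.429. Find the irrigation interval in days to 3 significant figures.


Approach: apply soil-water budget scheduling, SMD = (FC-theta)/100*depth*1000; ETc = ET0*Kc; interval = SMD/ETc.
Step 1 — soil moisture deficit:
  SMD = (29.4 - 19.4)/100 * 0.667 * 1000 = 66.700 mm
Step 2 — daily crop ET (ETc = ET0*Kc):
  ETc = 3.32 * 0.429 = 1.4243 mm/day
Step 3 — irrigation interval (SMD/ETc):
  interval = 66.700 / 1.4243 = 46.8 days
Therefore the irrigation interval = 46.8 days.


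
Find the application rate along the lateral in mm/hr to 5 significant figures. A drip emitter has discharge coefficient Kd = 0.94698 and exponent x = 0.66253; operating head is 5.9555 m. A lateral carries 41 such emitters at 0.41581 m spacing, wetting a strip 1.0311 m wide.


Approach: apply the emitter equation with a lateral mass balance, q = Kd*h^x; Q = n*q; rate = Q/(n*spacing*width).
Step 1 — single emitter flow (q = Kd*h^x):
  q = 0.94698 * 5.9555^0.66253 = 3.088498 L/hr
Step 2 — total lateral flow: Q = 41 * 3.088498 = 126.6284 L/hr
Step 3 — wetted area: A = 41 * 0.41581 * 1.0311 = 17.57841 m^2
Step 4 — application rate: Q/A = 126.6284/17.57841 = 7.2036 mm/hr
Therefore the application rate along the lateral = 7.2036 mm/hr.


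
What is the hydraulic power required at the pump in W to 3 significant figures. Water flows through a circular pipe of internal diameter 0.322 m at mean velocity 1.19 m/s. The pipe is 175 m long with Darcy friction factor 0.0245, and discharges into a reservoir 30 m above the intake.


Approach: apply continuity + Darcy-Weisbach + hydraulic power, Q = A*v; hf = f*(L/D)*(v^2/(2g)); H = static + hf; P = rho*g*Q*H.
Step 1 — flow rate (continuity, Q = A*v):
  A = pi*(0.322/2)^2 = 0.081433 m^2
  Q = 0.081433 * 1.19 = 0.096906 m^3/s
Step 2 — friction head loss (Darcy-Weisbach):
  hf = 0.0245 * (175/0.322) * (1.19^2 / (2*9.81))
  hf = 0.96104 m
Step 3 — total head: H = 30 + 0.96104 = 30.961 m
Step 4 — hydraulic power (P = rho*g*Q*H):
  P = 1000 * 9.81 * 0.096906 * 30.961 = 29400 W
Therefore the hydraulic power required at the pump = 29400 W.


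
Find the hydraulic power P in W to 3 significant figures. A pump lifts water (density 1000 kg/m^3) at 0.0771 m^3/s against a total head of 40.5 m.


Approach: apply the hydraulic power relation, P = rho*g*Q*H.
P = 1000 * 9.81 * 0.0771 * 40.5 = 30600 W
Therefore the hydraulic power P = 30600 W.


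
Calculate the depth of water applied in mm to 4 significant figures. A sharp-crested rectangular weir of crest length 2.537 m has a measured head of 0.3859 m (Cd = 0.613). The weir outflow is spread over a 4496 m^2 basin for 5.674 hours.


Approach: apply the rectangular weir equation with a volume-to-depth conversion, Q = (2/3)*Cd*L*sqrt(2g)*H^1.5; d = Q*t/A * 1000.
Step 1 — weir discharge:
  Q = (2/3)*0.613*2.537*sqrt(2*9.81)*0.3859^1.5 = 1.10091 m^3/s
Step 2 — volume: V = 1.10091 * 5.674*3600 = 22487.6 m^3
Step 3 — depth: d = V/A * 1000 = 22487.6/4496 * 1000 = 5002 mm
Therefore the depth of water applied = 5002 mm.


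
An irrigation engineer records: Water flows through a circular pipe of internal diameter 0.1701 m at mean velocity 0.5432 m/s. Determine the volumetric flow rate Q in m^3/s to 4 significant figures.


Approach: apply the continuity equation for pipe flow, Q = A * v with A = pi*(D/2)^2.
A = pi*(0.1701/2)^2 = 0.0227247 m^2
Q = 0.0227247 * 0.5432 = 0.01234 m^3/s
Therefore the volumetric flow rate Q = 0.01234 m^3/s.


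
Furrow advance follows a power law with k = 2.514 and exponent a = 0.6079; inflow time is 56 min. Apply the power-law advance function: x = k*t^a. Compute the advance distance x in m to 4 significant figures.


x = 2.514 * 56^0.6079 = 29.05 m
Therefore the advance distance x = 29.05 m.


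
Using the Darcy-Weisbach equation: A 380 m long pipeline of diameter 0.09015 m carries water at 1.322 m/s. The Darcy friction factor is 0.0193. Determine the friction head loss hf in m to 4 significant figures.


Approach: apply the Darcy-Weisbach equation, hf = f*(L/D)*(v^2/(2g)).
hf = 0.0193 * (380/0.09015) * (1.322^2 / (2*9.81))
hf = 7.247 m
Therefore the friction head loss hf = 7.247 m.


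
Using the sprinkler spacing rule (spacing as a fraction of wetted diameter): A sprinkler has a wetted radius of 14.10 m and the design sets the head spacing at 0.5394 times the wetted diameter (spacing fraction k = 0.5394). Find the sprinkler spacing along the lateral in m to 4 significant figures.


Approach: apply the sprinkler spacing rule (spacing as a fraction of wetted diameter), S = k*(2*R).
S = 0.5394 * (2 * 14.10) = 15.21 m
Therefore the sprinkler spacing along the lateral = 15.21 m.


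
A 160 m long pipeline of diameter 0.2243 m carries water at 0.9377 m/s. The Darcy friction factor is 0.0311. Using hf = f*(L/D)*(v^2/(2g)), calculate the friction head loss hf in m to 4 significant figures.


hf = 0.0311 * (160/0.2243) * (0.9377^2 / (2*9.81))
hf = 0.9942 m
Therefore the friction head loss hf = 0.9942 m.


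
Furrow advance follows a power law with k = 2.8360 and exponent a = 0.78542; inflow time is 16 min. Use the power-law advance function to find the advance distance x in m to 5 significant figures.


Approach: apply the power-law advance function, x = k*t^a.
x = 2.8360 * 16^0.78542 = 25.029 m
Therefore the advance distance x = 25.029 m.


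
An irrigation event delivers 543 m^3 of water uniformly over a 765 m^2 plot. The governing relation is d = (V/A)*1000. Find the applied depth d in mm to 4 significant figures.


d = (543 / 765) * 1000 = 709.8 mm
Therefore the applied depth d = 709.8 mm.


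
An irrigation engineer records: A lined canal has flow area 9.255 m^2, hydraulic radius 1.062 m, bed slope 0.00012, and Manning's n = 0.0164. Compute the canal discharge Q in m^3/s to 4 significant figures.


Approach: apply Manning's equation, Q = (1/n)*A*R^(2/3)*S^(1/2).
Q = (1/0.0164) * 9.255 * 1.062^(2/3) * 0.00012^(1/2) = 6.435 m^3/s
Therefore the canal discharge Q = 6.435 m^3/s.


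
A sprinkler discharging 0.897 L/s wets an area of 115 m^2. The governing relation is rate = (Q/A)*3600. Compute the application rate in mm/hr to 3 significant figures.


rate = (0.897 / 115) * 3600 = 28.1 mm/hr
Therefore the application rate = 28.1 mm/hr.
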